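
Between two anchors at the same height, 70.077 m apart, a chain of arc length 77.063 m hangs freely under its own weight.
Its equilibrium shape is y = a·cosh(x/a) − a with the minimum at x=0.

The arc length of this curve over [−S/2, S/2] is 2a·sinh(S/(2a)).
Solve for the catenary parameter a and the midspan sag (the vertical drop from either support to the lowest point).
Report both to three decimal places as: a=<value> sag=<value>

a=45.967 sag=14.013

seed: a₀ = √(S³/(24(L−S))) = √(70.077³/(24·6.986)) = 45.304709
iter 1: u=0.773396  f(a)=+2.119e-01  f'(a)=-3.272e-01  a ← 45.304709 − (+2.119e-01/-3.272e-01) = 45.952330
iter 2: u=0.762497  f(a)=+4.630e-03  f'(a)=-3.131e-01  a ← 45.952330 − (+4.630e-03/-3.131e-01) = 45.967118
iter 3: u=0.762251  f(a)=+2.319e-06  f'(a)=-3.128e-01  a ← 45.967118 − (+2.319e-06/-3.128e-01) = 45.967125
iter 4: u=0.762251  f(a)=+5.826e-13  f'(a)=-3.128e-01  a ← 45.967125 − (+5.826e-13/-3.128e-01) = 45.967125
converged: |Δa| < 1e-12 after 4 iterations
sag = a·(cosh(S/(2a)) − 1) = 45.967125·(cosh(0.762251) − 1) = 14.013314
T_max/T_min = cosh(S/(2a)) = 1.304855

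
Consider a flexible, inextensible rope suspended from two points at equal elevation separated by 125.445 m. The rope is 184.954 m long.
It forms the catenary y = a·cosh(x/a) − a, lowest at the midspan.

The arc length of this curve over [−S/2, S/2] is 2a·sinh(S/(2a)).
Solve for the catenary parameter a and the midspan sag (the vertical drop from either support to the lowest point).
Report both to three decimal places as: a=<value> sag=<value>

seed: a₀ = √(S³/(24(L−S))) = √(125.445³/(24·59.509)) = 37.177749
iter 1: u=1.687098  f(a)=+9.066e+00  f'(a)=-4.210e+00  a ← 37.177749 − (+9.066e+00/-4.210e+00) = 39.331156
iter 2: u=1.594728  f(a)=+8.474e-01  f'(a)=-3.457e+00  a ← 39.331156 − (+8.474e-01/-3.457e+00) = 39.576288
iter 3: u=1.584850  f(a)=+9.088e-03  f'(a)=-3.383e+00  a ← 39.576288 − (+9.088e-03/-3.383e+00) = 39.578975
iter 4: u=1.584743  f(a)=+1.070e-06  f'(a)=-3.382e+00  a ← 39.578975 − (+1.070e-06/-3.382e+00) = 39.578975
iter 5: u=1.584743  f(a)=+0.000e+00  f'(a)=-3.382e+00  a ← 39.578975 − (+0.000e+00/-3.382e+00) = 39.578975
converged: |Δa| < 1e-12 after 5 iterations
sag = a·(cosh(S/(2a)) − 1) = 39.578975·(cosh(1.584743) − 1) = 61.011734
T_max/T_min = cosh(S/(2a)) = 2.541519

a=39.579 sag=61.012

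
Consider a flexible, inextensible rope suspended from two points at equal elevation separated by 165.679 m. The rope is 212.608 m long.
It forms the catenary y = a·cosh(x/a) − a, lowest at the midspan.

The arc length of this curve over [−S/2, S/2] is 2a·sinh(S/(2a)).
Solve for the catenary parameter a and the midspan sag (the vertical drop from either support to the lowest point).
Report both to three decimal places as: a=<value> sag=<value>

a=66.085 sag=59.086

seed: a₀ = √(S³/(24(L−S))) = √(165.679³/(24·46.929)) = 63.544055
iter 1: u=1.303655  f(a)=+4.153e+00  f'(a)=-1.744e+00  a ← 63.544055 − (+4.153e+00/-1.744e+00) = 65.925662
iter 2: u=1.256559  f(a)=+2.449e-01  f'(a)=-1.544e+00  a ← 65.925662 − (+2.449e-01/-1.544e+00) = 66.084311
iter 3: u=1.253543  f(a)=+9.697e-04  f'(a)=-1.531e+00  a ← 66.084311 − (+9.697e-04/-1.531e+00) = 66.084945
iter 4: u=1.253531  f(a)=+1.533e-08  f'(a)=-1.531e+00  a ← 66.084945 − (+1.533e-08/-1.531e+00) = 66.084945
iter 5: u=1.253531  f(a)=+0.000e+00  f'(a)=-1.531e+00  a ← 66.084945 − (+0.000e+00/-1.531e+00) = 66.084945
converged: |Δa| < 1e-12 after 5 iterations
sag = a·(cosh(S/(2a)) − 1) = 66.084945·(cosh(1.253531) − 1) = 59.085980
T_max/T_min = cosh(S/(2a)) = 1.894091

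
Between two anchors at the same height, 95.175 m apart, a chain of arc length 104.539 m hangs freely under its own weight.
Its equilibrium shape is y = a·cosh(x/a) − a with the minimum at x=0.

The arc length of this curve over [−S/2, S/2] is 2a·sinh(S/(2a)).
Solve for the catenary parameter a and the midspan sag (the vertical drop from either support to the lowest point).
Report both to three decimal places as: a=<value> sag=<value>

seed: a₀ = √(S³/(24(L−S))) = √(95.175³/(24·9.364)) = 61.936692
iter 1: u=0.768325  f(a)=+2.803e-01  f'(a)=-3.206e-01  a ← 61.936692 − (+2.803e-01/-3.206e-01) = 62.810999
iter 2: u=0.757630  f(a)=+6.046e-03  f'(a)=-3.069e-01  a ← 62.810999 − (+6.046e-03/-3.069e-01) = 62.830698
iter 3: u=0.757393  f(a)=+2.950e-06  f'(a)=-3.066e-01  a ← 62.830698 − (+2.950e-06/-3.066e-01) = 62.830708
iter 4: u=0.757392  f(a)=+6.821e-13  f'(a)=-3.066e-01  a ← 62.830708 − (+6.821e-13/-3.066e-01) = 62.830708
converged: |Δa| < 1e-12 after 4 iterations
sag = a·(cosh(S/(2a)) − 1) = 62.830708·(cosh(0.757392) − 1) = 18.899326
T_max/T_min = cosh(S/(2a)) = 1.300798

a=62.831 sag=18.899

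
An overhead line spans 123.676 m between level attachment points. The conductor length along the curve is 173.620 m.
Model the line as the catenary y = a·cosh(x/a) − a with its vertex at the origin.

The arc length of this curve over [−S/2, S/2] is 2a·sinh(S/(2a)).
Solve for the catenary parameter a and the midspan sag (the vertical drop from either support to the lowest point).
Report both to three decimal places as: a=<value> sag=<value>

seed: a₀ = √(S³/(24(L−S))) = √(123.676³/(24·49.944)) = 39.726551
iter 1: u=1.556591  f(a)=+6.412e+00  f'(a)=-3.179e+00  a ← 39.726551 − (+6.412e+00/-3.179e+00) = 41.743597
iter 2: u=1.481377  f(a)=+5.207e-01  f'(a)=-2.682e+00  a ← 41.743597 − (+5.207e-01/-2.682e+00) = 41.937760
iter 3: u=1.474518  f(a)=+4.104e-03  f'(a)=-2.640e+00  a ← 41.937760 − (+4.104e-03/-2.640e+00) = 41.939315
iter 4: u=1.474464  f(a)=+2.595e-07  f'(a)=-2.639e+00  a ← 41.939315 − (+2.595e-07/-2.639e+00) = 41.939315
iter 5: u=1.474464  f(a)=+0.000e+00  f'(a)=-2.639e+00  a ← 41.939315 − (+0.000e+00/-2.639e+00) = 41.939315
converged: |Δa| < 1e-12 after 5 iterations
sag = a·(cosh(S/(2a)) − 1) = 41.939315·(cosh(1.474464) − 1) = 54.470655
T_max/T_min = cosh(S/(2a)) = 2.298797

a=41.939 sag=54.471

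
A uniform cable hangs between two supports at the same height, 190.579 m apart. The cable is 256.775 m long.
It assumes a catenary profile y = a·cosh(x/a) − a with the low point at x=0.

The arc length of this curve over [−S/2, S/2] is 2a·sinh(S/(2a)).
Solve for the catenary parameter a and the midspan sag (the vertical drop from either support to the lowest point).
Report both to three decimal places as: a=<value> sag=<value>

seed: a₀ = √(S³/(24(L−S))) = √(190.579³/(24·66.196)) = 66.007164
iter 1: u=1.443624  f(a)=+7.250e+00  f'(a)=-2.456e+00  a ← 66.007164 − (+7.250e+00/-2.456e+00) = 68.959101
iter 2: u=1.381826  f(a)=+5.147e-01  f'(a)=-2.119e+00  a ← 68.959101 − (+5.147e-01/-2.119e+00) = 69.202054
iter 3: u=1.376975  f(a)=+3.033e-03  f'(a)=-2.094e+00  a ← 69.202054 − (+3.033e-03/-2.094e+00) = 69.203503
iter 4: u=1.376946  f(a)=+1.067e-07  f'(a)=-2.094e+00  a ← 69.203503 − (+1.067e-07/-2.094e+00) = 69.203503
iter 5: u=1.376946  f(a)=-5.684e-14  f'(a)=-2.094e+00  a ← 69.203503 − (-5.684e-14/-2.094e+00) = 69.203503
converged: |Δa| < 1e-12 after 5 iterations
sag = a·(cosh(S/(2a)) − 1) = 69.203503·(cosh(1.376946) − 1) = 76.647363
T_max/T_min = cosh(S/(2a)) = 2.107565

a=69.204 sag=76.647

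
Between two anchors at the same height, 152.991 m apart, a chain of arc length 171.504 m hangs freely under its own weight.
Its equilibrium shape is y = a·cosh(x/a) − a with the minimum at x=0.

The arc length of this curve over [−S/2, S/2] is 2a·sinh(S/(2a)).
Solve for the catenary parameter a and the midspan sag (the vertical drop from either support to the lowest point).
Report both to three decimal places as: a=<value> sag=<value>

seed: a₀ = √(S³/(24(L−S))) = √(152.991³/(24·18.513)) = 89.774874
iter 1: u=0.852081  f(a)=+6.838e-01  f'(a)=-4.432e-01  a ← 89.774874 − (+6.838e-01/-4.432e-01) = 91.317866
iter 2: u=0.837684  f(a)=+1.803e-02  f'(a)=-4.201e-01  a ← 91.317866 − (+1.803e-02/-4.201e-01) = 91.360782
iter 3: u=0.837290  f(a)=+1.328e-05  f'(a)=-4.195e-01  a ← 91.360782 − (+1.328e-05/-4.195e-01) = 91.360813
iter 4: u=0.837290  f(a)=+7.248e-12  f'(a)=-4.195e-01  a ← 91.360813 − (+7.248e-12/-4.195e-01) = 91.360813
converged: |Δa| < 1e-12 after 4 iterations
sag = a·(cosh(S/(2a)) − 1) = 91.360813·(cosh(0.837290) − 1) = 33.939640
T_max/T_min = cosh(S/(2a)) = 1.371490

a=91.361 sag=33.940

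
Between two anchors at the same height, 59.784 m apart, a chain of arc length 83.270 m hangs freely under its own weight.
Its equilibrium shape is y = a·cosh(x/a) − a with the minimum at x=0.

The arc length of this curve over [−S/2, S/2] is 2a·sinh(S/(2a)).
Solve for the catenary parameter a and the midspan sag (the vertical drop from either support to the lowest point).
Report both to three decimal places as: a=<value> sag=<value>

seed: a₀ = √(S³/(24(L−S))) = √(59.784³/(24·23.486)) = 19.470061
iter 1: u=1.535280  f(a)=+2.928e+00  f'(a)=-3.031e+00  a ← 19.470061 − (+2.928e+00/-3.031e+00) = 20.436169
iter 2: u=1.462701  f(a)=+2.321e-01  f'(a)=-2.568e+00  a ← 20.436169 − (+2.321e-01/-2.568e+00) = 20.526537
iter 3: u=1.456261  f(a)=+1.735e-03  f'(a)=-2.530e+00  a ← 20.526537 − (+1.735e-03/-2.530e+00) = 20.527223
iter 4: u=1.456213  f(a)=+9.854e-08  f'(a)=-2.530e+00  a ← 20.527223 − (+9.854e-08/-2.530e+00) = 20.527223
iter 5: u=1.456213  f(a)=+0.000e+00  f'(a)=-2.530e+00  a ← 20.527223 − (+0.000e+00/-2.530e+00) = 20.527223
converged: |Δa| < 1e-12 after 5 iterations
sag = a·(cosh(S/(2a)) − 1) = 20.527223·(cosh(1.456213) − 1) = 25.893032
T_max/T_min = cosh(S/(2a)) = 2.261400

a=20.527 sag=25.893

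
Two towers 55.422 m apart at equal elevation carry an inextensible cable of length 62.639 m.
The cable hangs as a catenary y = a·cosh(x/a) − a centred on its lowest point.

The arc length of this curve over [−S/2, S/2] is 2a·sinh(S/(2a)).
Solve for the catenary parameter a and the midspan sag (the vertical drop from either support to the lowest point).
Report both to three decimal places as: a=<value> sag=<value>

a=31.945 sag=12.792

seed: a₀ = √(S³/(24(L−S))) = √(55.422³/(24·7.217)) = 31.350128
iter 1: u=0.883920  f(a)=+2.872e-01  f'(a)=-4.974e-01  a ← 31.350128 − (+2.872e-01/-4.974e-01) = 31.927605
iter 2: u=0.867932  f(a)=+8.129e-03  f'(a)=-4.696e-01  a ← 31.927605 − (+8.129e-03/-4.696e-01) = 31.944914
iter 3: u=0.867462  f(a)=+6.930e-06  f'(a)=-4.688e-01  a ← 31.944914 − (+6.930e-06/-4.688e-01) = 31.944929
iter 4: u=0.867462  f(a)=+5.045e-12  f'(a)=-4.688e-01  a ← 31.944929 − (+5.045e-12/-4.688e-01) = 31.944929
converged: |Δa| < 1e-12 after 4 iterations
sag = a·(cosh(S/(2a)) − 1) = 31.944929·(cosh(0.867462) − 1) = 12.791964
T_max/T_min = cosh(S/(2a)) = 1.400438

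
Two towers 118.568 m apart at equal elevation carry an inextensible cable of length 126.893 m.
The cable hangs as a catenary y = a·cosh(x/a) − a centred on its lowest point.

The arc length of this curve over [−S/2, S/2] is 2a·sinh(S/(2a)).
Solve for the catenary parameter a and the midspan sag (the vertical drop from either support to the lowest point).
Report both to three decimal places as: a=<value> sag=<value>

a=92.285 sag=19.706

seed: a₀ = √(S³/(24(L−S))) = √(118.568³/(24·8.325)) = 91.338421
iter 1: u=0.649059  f(a)=+1.771e-01  f'(a)=-1.901e-01  a ← 91.338421 − (+1.771e-01/-1.901e-01) = 92.270246
iter 2: u=0.642504  f(a)=+2.747e-03  f'(a)=-1.842e-01  a ← 92.270246 − (+2.747e-03/-1.842e-01) = 92.285157
iter 3: u=0.642400  f(a)=+6.839e-07  f'(a)=-1.841e-01  a ← 92.285157 − (+6.839e-07/-1.841e-01) = 92.285161
iter 4: u=0.642400  f(a)=+2.842e-14  f'(a)=-1.841e-01  a ← 92.285161 − (+2.842e-14/-1.841e-01) = 92.285161
converged: |Δa| < 1e-12 after 4 iterations
sag = a·(cosh(S/(2a)) − 1) = 92.285161·(cosh(0.642400) − 1) = 19.705952
T_max/T_min = cosh(S/(2a)) = 1.213533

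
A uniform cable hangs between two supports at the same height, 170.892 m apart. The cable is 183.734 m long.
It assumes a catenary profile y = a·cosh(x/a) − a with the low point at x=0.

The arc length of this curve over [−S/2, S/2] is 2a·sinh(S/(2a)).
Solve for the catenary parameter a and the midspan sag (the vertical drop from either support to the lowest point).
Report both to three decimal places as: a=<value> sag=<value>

seed: a₀ = √(S³/(24(L−S))) = √(170.892³/(24·12.842)) = 127.250836
iter 1: u=0.671477  f(a)=+2.926e-01  f'(a)=-2.111e-01  a ← 127.250836 − (+2.926e-01/-2.111e-01) = 128.637184
iter 2: u=0.664240  f(a)=+4.851e-03  f'(a)=-2.041e-01  a ← 128.637184 − (+4.851e-03/-2.041e-01) = 128.660948
iter 3: u=0.664118  f(a)=+1.383e-06  f'(a)=-2.040e-01  a ← 128.660948 − (+1.383e-06/-2.040e-01) = 128.660955
iter 4: u=0.664118  f(a)=+1.137e-13  f'(a)=-2.040e-01  a ← 128.660955 − (+1.137e-13/-2.040e-01) = 128.660955
converged: |Δa| < 1e-12 after 4 iterations
sag = a·(cosh(S/(2a)) − 1) = 128.660955·(cosh(0.664118) − 1) = 29.431382
T_max/T_min = cosh(S/(2a)) = 1.228751

a=128.661 sag=29.431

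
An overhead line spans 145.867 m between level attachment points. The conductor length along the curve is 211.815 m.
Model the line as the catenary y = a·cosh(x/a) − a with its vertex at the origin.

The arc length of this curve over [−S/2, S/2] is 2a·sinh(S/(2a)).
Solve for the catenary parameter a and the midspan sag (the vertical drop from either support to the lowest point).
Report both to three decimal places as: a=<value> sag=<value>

seed: a₀ = √(S³/(24(L−S))) = √(145.867³/(24·65.948)) = 44.282195
iter 1: u=1.647016  f(a)=+9.545e+00  f'(a)=-3.869e+00  a ← 44.282195 − (+9.545e+00/-3.869e+00) = 46.749280
iter 2: u=1.560099  f(a)=+8.557e-01  f'(a)=-3.204e+00  a ← 46.749280 − (+8.557e-01/-3.204e+00) = 47.016396
iter 3: u=1.551235  f(a)=+8.374e-03  f'(a)=-3.141e+00  a ← 47.016396 − (+8.374e-03/-3.141e+00) = 47.019062
iter 4: u=1.551147  f(a)=+8.194e-07  f'(a)=-3.141e+00  a ← 47.019062 − (+8.194e-07/-3.141e+00) = 47.019062
iter 5: u=1.551147  f(a)=+0.000e+00  f'(a)=-3.141e+00  a ← 47.019062 − (+0.000e+00/-3.141e+00) = 47.019062
converged: |Δa| < 1e-12 after 5 iterations
sag = a·(cosh(S/(2a)) − 1) = 47.019062·(cosh(1.551147) − 1) = 68.856693
T_max/T_min = cosh(S/(2a)) = 2.464442

a=47.019 sag=68.857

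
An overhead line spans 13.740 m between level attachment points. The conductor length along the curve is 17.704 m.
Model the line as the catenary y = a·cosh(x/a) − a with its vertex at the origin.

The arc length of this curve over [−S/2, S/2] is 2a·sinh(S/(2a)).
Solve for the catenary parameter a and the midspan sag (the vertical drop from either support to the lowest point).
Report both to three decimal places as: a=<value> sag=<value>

seed: a₀ = √(S³/(24(L−S))) = √(13.740³/(24·3.964)) = 5.221649
iter 1: u=1.315676  f(a)=+3.576e-01  f'(a)=-1.798e+00  a ← 5.221649 − (+3.576e-01/-1.798e+00) = 5.420532
iter 2: u=1.267403  f(a)=+2.144e-02  f'(a)=-1.588e+00  a ← 5.420532 − (+2.144e-02/-1.588e+00) = 5.434035
iter 3: u=1.264254  f(a)=+8.801e-05  f'(a)=-1.575e+00  a ← 5.434035 − (+8.801e-05/-1.575e+00) = 5.434091
iter 4: u=1.264241  f(a)=+1.496e-09  f'(a)=-1.575e+00  a ← 5.434091 − (+1.496e-09/-1.575e+00) = 5.434091
iter 5: u=1.264241  f(a)=+0.000e+00  f'(a)=-1.575e+00  a ← 5.434091 − (+0.000e+00/-1.575e+00) = 5.434091
converged: |Δa| < 1e-12 after 5 iterations
sag = a·(cosh(S/(2a)) − 1) = 5.434091·(cosh(1.264241) − 1) = 4.952788
T_max/T_min = cosh(S/(2a)) = 1.911429

a=5.434 sag=4.953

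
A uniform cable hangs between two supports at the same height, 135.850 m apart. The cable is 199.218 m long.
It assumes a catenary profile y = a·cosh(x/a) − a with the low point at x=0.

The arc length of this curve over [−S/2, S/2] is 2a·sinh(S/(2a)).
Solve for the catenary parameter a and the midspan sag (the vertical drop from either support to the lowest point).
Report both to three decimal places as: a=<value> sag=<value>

a=43.184 sag=65.383

seed: a₀ = √(S³/(24(L−S))) = √(135.850³/(24·63.368)) = 40.602132
iter 1: u=1.672942  f(a)=+9.482e+00  f'(a)=-4.087e+00  a ← 40.602132 − (+9.482e+00/-4.087e+00) = 42.922161
iter 2: u=1.582516  f(a)=+8.734e-01  f'(a)=-3.366e+00  a ← 42.922161 − (+8.734e-01/-3.366e+00) = 43.181664
iter 3: u=1.573006  f(a)=+9.072e-03  f'(a)=-3.296e+00  a ← 43.181664 − (+9.072e-03/-3.296e+00) = 43.184416
iter 4: u=1.572905  f(a)=+1.001e-06  f'(a)=-3.295e+00  a ← 43.184416 − (+1.001e-06/-3.295e+00) = 43.184417
iter 5: u=1.572905  f(a)=+2.842e-14  f'(a)=-3.295e+00  a ← 43.184417 − (+2.842e-14/-3.295e+00) = 43.184417
converged: |Δa| < 1e-12 after 5 iterations
sag = a·(cosh(S/(2a)) − 1) = 43.184417·(cosh(1.572905) − 1) = 65.382828
T_max/T_min = cosh(S/(2a)) = 2.514038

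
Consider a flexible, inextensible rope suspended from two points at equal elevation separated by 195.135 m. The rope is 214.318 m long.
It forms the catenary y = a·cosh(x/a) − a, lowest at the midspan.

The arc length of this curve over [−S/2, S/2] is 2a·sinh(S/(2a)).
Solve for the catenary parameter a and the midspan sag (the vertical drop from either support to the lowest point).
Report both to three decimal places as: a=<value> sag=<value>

a=128.872 sag=38.732

seed: a₀ = √(S³/(24(L−S))) = √(195.135³/(24·19.183)) = 127.039529
iter 1: u=0.768009  f(a)=+5.738e-01  f'(a)=-3.202e-01  a ← 127.039529 − (+5.738e-01/-3.202e-01) = 128.831428
iter 2: u=0.757327  f(a)=+1.236e-02  f'(a)=-3.065e-01  a ← 128.831428 − (+1.236e-02/-3.065e-01) = 128.871767
iter 3: u=0.757090  f(a)=+6.023e-06  f'(a)=-3.062e-01  a ← 128.871767 − (+6.023e-06/-3.062e-01) = 128.871787
iter 4: u=0.757090  f(a)=+1.421e-12  f'(a)=-3.062e-01  a ← 128.871787 − (+1.421e-12/-3.062e-01) = 128.871787
converged: |Δa| < 1e-12 after 4 iterations
sag = a·(cosh(S/(2a)) − 1) = 128.871787·(cosh(0.757090) − 1) = 38.731879
T_max/T_min = cosh(S/(2a)) = 1.300546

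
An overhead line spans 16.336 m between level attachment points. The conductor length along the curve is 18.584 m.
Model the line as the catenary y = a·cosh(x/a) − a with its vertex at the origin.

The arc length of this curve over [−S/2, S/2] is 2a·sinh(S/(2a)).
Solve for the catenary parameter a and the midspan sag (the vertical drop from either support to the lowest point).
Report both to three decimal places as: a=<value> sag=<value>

seed: a₀ = √(S³/(24(L−S))) = √(16.336³/(24·2.248)) = 8.989071
iter 1: u=0.908659  f(a)=+9.465e-02  f'(a)=-5.427e-01  a ← 8.989071 − (+9.465e-02/-5.427e-01) = 9.163478
iter 2: u=0.891365  f(a)=+2.825e-03  f'(a)=-5.107e-01  a ← 9.163478 − (+2.825e-03/-5.107e-01) = 9.169009
iter 3: u=0.890827  f(a)=+2.688e-06  f'(a)=-5.098e-01  a ← 9.169009 − (+2.688e-06/-5.098e-01) = 9.169014
iter 4: u=0.890826  f(a)=+2.441e-12  f'(a)=-5.098e-01  a ← 9.169014 − (+2.441e-12/-5.098e-01) = 9.169014
converged: |Δa| < 1e-12 after 4 iterations
sag = a·(cosh(S/(2a)) − 1) = 9.169014·(cosh(0.890826) − 1) = 3.885184
T_max/T_min = cosh(S/(2a)) = 1.423730

a=9.169 sag=3.885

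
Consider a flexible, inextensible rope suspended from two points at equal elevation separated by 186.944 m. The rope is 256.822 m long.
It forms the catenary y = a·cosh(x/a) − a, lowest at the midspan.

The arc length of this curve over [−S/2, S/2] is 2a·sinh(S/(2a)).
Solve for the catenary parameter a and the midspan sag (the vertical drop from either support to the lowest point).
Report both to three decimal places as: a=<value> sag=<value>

a=65.652 sag=78.569

seed: a₀ = √(S³/(24(L−S))) = √(186.944³/(24·69.878)) = 62.415355
iter 1: u=1.497580  f(a)=+8.268e+00  f'(a)=-2.783e+00  a ← 62.415355 − (+8.268e+00/-2.783e+00) = 65.385866
iter 2: u=1.429544  f(a)=+6.269e-01  f'(a)=-2.376e+00  a ← 65.385866 − (+6.269e-01/-2.376e+00) = 65.649721
iter 3: u=1.423799  f(a)=+4.257e-03  f'(a)=-2.344e+00  a ← 65.649721 − (+4.257e-03/-2.344e+00) = 65.651538
iter 4: u=1.423759  f(a)=+1.993e-07  f'(a)=-2.343e+00  a ← 65.651538 − (+1.993e-07/-2.343e+00) = 65.651538
iter 5: u=1.423759  f(a)=-5.684e-14  f'(a)=-2.343e+00  a ← 65.651538 − (-5.684e-14/-2.343e+00) = 65.651538
converged: |Δa| < 1e-12 after 5 iterations
sag = a·(cosh(S/(2a)) − 1) = 65.651538·(cosh(1.423759) − 1) = 78.568812
T_max/T_min = cosh(S/(2a)) = 2.196755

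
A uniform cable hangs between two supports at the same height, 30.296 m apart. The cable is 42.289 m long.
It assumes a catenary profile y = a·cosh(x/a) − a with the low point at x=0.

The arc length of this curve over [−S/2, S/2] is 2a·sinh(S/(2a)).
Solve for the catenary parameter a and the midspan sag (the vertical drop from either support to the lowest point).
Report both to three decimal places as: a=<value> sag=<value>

seed: a₀ = √(S³/(24(L−S))) = √(30.296³/(24·11.993)) = 9.828979
iter 1: u=1.541157  f(a)=+1.508e+00  f'(a)=-3.071e+00  a ← 9.828979 − (+1.508e+00/-3.071e+00) = 10.319815
iter 2: u=1.467856  f(a)=+1.203e-01  f'(a)=-2.599e+00  a ← 10.319815 − (+1.203e-01/-2.599e+00) = 10.366094
iter 3: u=1.461303  f(a)=+9.125e-04  f'(a)=-2.560e+00  a ← 10.366094 − (+9.125e-04/-2.560e+00) = 10.366450
iter 4: u=1.461252  f(a)=+5.339e-08  f'(a)=-2.559e+00  a ← 10.366450 − (+5.339e-08/-2.559e+00) = 10.366450
iter 5: u=1.461252  f(a)=+7.105e-15  f'(a)=-2.559e+00  a ← 10.366450 − (+7.105e-15/-2.559e+00) = 10.366450
converged: |Δa| < 1e-12 after 5 iterations
sag = a·(cosh(S/(2a)) − 1) = 10.366450·(cosh(1.461252) − 1) = 13.182502
T_max/T_min = cosh(S/(2a)) = 2.271651

a=10.366 sag=13.183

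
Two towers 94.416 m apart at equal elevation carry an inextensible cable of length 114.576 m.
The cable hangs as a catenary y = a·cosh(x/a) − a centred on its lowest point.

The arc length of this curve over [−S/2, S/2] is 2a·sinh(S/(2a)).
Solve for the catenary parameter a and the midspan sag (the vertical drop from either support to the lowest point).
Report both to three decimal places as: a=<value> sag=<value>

a=42.983 sag=28.637

seed: a₀ = √(S³/(24(L−S))) = √(94.416³/(24·20.160)) = 41.707822
iter 1: u=1.131874  f(a)=+1.331e+00  f'(a)=-1.096e+00  a ← 41.707822 − (+1.331e+00/-1.096e+00) = 42.922264
iter 2: u=1.099849  f(a)=+6.037e-02  f'(a)=-9.990e-01  a ← 42.922264 − (+6.037e-02/-9.990e-01) = 42.982694
iter 3: u=1.098303  f(a)=+1.372e-04  f'(a)=-9.945e-01  a ← 42.982694 − (+1.372e-04/-9.945e-01) = 42.982831
iter 4: u=1.098299  f(a)=+7.115e-10  f'(a)=-9.945e-01  a ← 42.982831 − (+7.115e-10/-9.945e-01) = 42.982831
iter 5: u=1.098299  f(a)=+0.000e+00  f'(a)=-9.945e-01  a ← 42.982831 − (+0.000e+00/-9.945e-01) = 42.982831
converged: |Δa| < 1e-12 after 5 iterations
sag = a·(cosh(S/(2a)) − 1) = 42.982831·(cosh(1.098299) − 1) = 28.637269
T_max/T_min = cosh(S/(2a)) = 1.666249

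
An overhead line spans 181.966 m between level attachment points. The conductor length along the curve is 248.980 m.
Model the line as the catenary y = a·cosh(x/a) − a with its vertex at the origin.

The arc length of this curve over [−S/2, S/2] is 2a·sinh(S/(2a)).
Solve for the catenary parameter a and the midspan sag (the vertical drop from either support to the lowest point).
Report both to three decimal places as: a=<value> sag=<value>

a=64.336 sag=75.795

seed: a₀ = √(S³/(24(L−S))) = √(181.966³/(24·67.014)) = 61.206420
iter 1: u=1.486494  f(a)=+7.806e+00  f'(a)=-2.713e+00  a ← 61.206420 − (+7.806e+00/-2.713e+00) = 64.083101
iter 2: u=1.419766  f(a)=+5.840e-01  f'(a)=-2.321e+00  a ← 64.083101 − (+5.840e-01/-2.321e+00) = 64.334704
iter 3: u=1.414213  f(a)=+3.854e-03  f'(a)=-2.291e+00  a ← 64.334704 − (+3.854e-03/-2.291e+00) = 64.336387
iter 4: u=1.414176  f(a)=+1.703e-07  f'(a)=-2.290e+00  a ← 64.336387 − (+1.703e-07/-2.290e+00) = 64.336387
iter 5: u=1.414176  f(a)=-2.842e-14  f'(a)=-2.290e+00  a ← 64.336387 − (-2.842e-14/-2.290e+00) = 64.336387
converged: |Δa| < 1e-12 after 5 iterations
sag = a·(cosh(S/(2a)) − 1) = 64.336387·(cosh(1.414176) − 1) = 75.795447
T_max/T_min = cosh(S/(2a)) = 2.178112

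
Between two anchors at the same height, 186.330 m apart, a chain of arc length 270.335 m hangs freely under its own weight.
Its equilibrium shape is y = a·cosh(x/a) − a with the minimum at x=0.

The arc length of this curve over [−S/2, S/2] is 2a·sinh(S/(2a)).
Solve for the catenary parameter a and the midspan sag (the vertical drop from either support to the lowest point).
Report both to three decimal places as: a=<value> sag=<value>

a=60.138 sag=87.804

seed: a₀ = √(S³/(24(L−S))) = √(186.330³/(24·84.005)) = 56.645575
iter 1: u=1.644700  f(a)=+1.212e+01  f'(a)=-3.850e+00  a ← 56.645575 − (+1.212e+01/-3.850e+00) = 59.794245
iter 2: u=1.558093  f(a)=+1.084e+00  f'(a)=-3.189e+00  a ← 59.794245 − (+1.084e+00/-3.189e+00) = 60.134160
iter 3: u=1.549286  f(a)=+1.055e-02  f'(a)=-3.128e+00  a ← 60.134160 − (+1.055e-02/-3.128e+00) = 60.137534
iter 4: u=1.549199  f(a)=+1.021e-06  f'(a)=-3.127e+00  a ← 60.137534 − (+1.021e-06/-3.127e+00) = 60.137535
iter 5: u=1.549199  f(a)=+5.684e-14  f'(a)=-3.127e+00  a ← 60.137535 − (+5.684e-14/-3.127e+00) = 60.137535
converged: |Δa| < 1e-12 after 5 iterations
sag = a·(cosh(S/(2a)) − 1) = 60.137535·(cosh(1.549199) − 1) = 87.804265
T_max/T_min = cosh(S/(2a)) = 2.460058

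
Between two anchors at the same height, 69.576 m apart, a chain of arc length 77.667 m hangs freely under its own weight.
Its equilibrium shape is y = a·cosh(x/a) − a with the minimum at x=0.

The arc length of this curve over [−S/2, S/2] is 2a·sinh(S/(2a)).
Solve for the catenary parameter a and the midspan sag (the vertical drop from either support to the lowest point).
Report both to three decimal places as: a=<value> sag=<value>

seed: a₀ = √(S³/(24(L−S))) = √(69.576³/(24·8.091)) = 41.646879
iter 1: u=0.835309  f(a)=+2.870e-01  f'(a)=-4.163e-01  a ← 41.646879 − (+2.870e-01/-4.163e-01) = 42.336221
iter 2: u=0.821708  f(a)=+7.281e-03  f'(a)=-3.955e-01  a ← 42.336221 − (+7.281e-03/-3.955e-01) = 42.354633
iter 3: u=0.821351  f(a)=+4.956e-06  f'(a)=-3.949e-01  a ← 42.354633 − (+4.956e-06/-3.949e-01) = 42.354645
iter 4: u=0.821350  f(a)=+2.302e-12  f'(a)=-3.949e-01  a ← 42.354645 − (+2.302e-12/-3.949e-01) = 42.354645
converged: |Δa| < 1e-12 after 4 iterations
sag = a·(cosh(S/(2a)) − 1) = 42.354645·(cosh(0.821350) − 1) = 15.108010
T_max/T_min = cosh(S/(2a)) = 1.356703

a=42.355 sag=15.108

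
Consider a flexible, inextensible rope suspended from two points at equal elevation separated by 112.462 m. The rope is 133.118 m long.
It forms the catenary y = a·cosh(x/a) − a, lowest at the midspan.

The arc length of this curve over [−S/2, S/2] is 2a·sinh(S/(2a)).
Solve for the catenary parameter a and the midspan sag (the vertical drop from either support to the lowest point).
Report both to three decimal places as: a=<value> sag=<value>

seed: a₀ = √(S³/(24(L−S))) = √(112.462³/(24·20.656)) = 53.564860
iter 1: u=1.049774  f(a)=+1.168e+00  f'(a)=-8.597e-01  a ← 53.564860 − (+1.168e+00/-8.597e-01) = 54.924115
iter 2: u=1.023794  f(a)=+4.596e-02  f'(a)=-7.932e-01  a ← 54.924115 − (+4.596e-02/-7.932e-01) = 54.982049
iter 3: u=1.022716  f(a)=+7.753e-05  f'(a)=-7.906e-01  a ← 54.982049 − (+7.753e-05/-7.906e-01) = 54.982147
iter 4: u=1.022714  f(a)=+2.215e-10  f'(a)=-7.906e-01  a ← 54.982147 − (+2.215e-10/-7.906e-01) = 54.982147
iter 5: u=1.022714  f(a)=+2.842e-14  f'(a)=-7.906e-01  a ← 54.982147 − (+2.842e-14/-7.906e-01) = 54.982147
converged: |Δa| < 1e-12 after 5 iterations
sag = a·(cosh(S/(2a)) − 1) = 54.982147·(cosh(1.022714) − 1) = 31.349406
T_max/T_min = cosh(S/(2a)) = 1.570174

a=54.982 sag=31.349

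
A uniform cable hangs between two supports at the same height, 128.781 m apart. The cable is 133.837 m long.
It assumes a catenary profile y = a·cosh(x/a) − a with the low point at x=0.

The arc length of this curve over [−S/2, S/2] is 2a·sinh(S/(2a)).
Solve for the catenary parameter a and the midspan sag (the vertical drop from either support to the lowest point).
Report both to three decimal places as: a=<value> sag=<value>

a=133.443 sag=15.839

seed: a₀ = √(S³/(24(L−S))) = √(128.781³/(24·5.056)) = 132.668719
iter 1: u=0.485348  f(a)=+5.989e-02  f'(a)=-7.803e-02  a ← 132.668719 − (+5.989e-02/-7.803e-02) = 133.436179
iter 2: u=0.482557  f(a)=+5.236e-04  f'(a)=-7.667e-02  a ← 133.436179 − (+5.236e-04/-7.667e-02) = 133.443009
iter 3: u=0.482532  f(a)=+4.082e-08  f'(a)=-7.666e-02  a ← 133.443009 − (+4.082e-08/-7.666e-02) = 133.443009
iter 4: u=0.482532  f(a)=+0.000e+00  f'(a)=-7.666e-02  a ← 133.443009 − (+0.000e+00/-7.666e-02) = 133.443009
converged: |Δa| < 1e-12 after 4 iterations
sag = a·(cosh(S/(2a)) − 1) = 133.443009·(cosh(0.482532) − 1) = 15.839014
T_max/T_min = cosh(S/(2a)) = 1.118695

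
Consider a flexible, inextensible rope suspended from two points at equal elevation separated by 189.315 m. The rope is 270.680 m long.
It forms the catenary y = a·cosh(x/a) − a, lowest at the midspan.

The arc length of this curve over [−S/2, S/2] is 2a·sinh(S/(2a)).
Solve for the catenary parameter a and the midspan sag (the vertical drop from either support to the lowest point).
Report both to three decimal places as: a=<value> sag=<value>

a=62.423 sag=86.619

seed: a₀ = √(S³/(24(L−S))) = √(189.315³/(24·81.365)) = 58.945832
iter 1: u=1.605839  f(a)=+1.116e+01  f'(a)=-3.541e+00  a ← 58.945832 − (+1.116e+01/-3.541e+00) = 62.096773
iter 2: u=1.524355  f(a)=+9.572e-01  f'(a)=-2.958e+00  a ← 62.096773 − (+9.572e-01/-2.958e+00) = 62.420406
iter 3: u=1.516451  f(a)=+8.503e-03  f'(a)=-2.905e+00  a ← 62.420406 − (+8.503e-03/-2.905e+00) = 62.423333
iter 4: u=1.516380  f(a)=+6.842e-07  f'(a)=-2.905e+00  a ← 62.423333 − (+6.842e-07/-2.905e+00) = 62.423333
iter 5: u=1.516380  f(a)=+0.000e+00  f'(a)=-2.905e+00  a ← 62.423333 − (+0.000e+00/-2.905e+00) = 62.423333
converged: |Δa| < 1e-12 after 5 iterations
sag = a·(cosh(S/(2a)) − 1) = 62.423333·(cosh(1.516380) − 1) = 86.618903
T_max/T_min = cosh(S/(2a)) = 2.387605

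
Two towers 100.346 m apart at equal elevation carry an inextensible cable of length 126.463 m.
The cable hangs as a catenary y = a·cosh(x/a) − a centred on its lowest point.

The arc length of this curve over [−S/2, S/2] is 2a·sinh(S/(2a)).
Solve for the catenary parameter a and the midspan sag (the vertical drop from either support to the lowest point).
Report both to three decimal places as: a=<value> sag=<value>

a=41.632 sag=34.074

seed: a₀ = √(S³/(24(L−S))) = √(100.346³/(24·26.117)) = 40.149749
iter 1: u=1.249647  f(a)=+2.117e+00  f'(a)=-1.516e+00  a ← 40.149749 − (+2.117e+00/-1.516e+00) = 41.546184
iter 2: u=1.207644  f(a)=+1.154e-01  f'(a)=-1.355e+00  a ← 41.546184 − (+1.154e-01/-1.355e+00) = 41.631413
iter 3: u=1.205172  f(a)=+3.873e-04  f'(a)=-1.345e+00  a ← 41.631413 − (+3.873e-04/-1.345e+00) = 41.631700
iter 4: u=1.205163  f(a)=+4.389e-09  f'(a)=-1.345e+00  a ← 41.631700 − (+4.389e-09/-1.345e+00) = 41.631700
iter 5: u=1.205163  f(a)=+1.421e-14  f'(a)=-1.345e+00  a ← 41.631700 − (+1.421e-14/-1.345e+00) = 41.631700
converged: |Δa| < 1e-12 after 5 iterations
sag = a·(cosh(S/(2a)) − 1) = 41.631700·(cosh(1.205163) − 1) = 34.074449
T_max/T_min = cosh(S/(2a)) = 1.818474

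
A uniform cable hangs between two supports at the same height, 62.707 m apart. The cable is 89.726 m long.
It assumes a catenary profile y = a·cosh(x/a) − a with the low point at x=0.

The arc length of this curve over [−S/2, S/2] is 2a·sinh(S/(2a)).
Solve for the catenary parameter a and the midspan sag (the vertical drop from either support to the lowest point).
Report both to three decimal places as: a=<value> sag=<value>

seed: a₀ = √(S³/(24(L−S))) = √(62.707³/(24·27.019)) = 19.499963
iter 1: u=1.607875  f(a)=+3.715e+00  f'(a)=-3.557e+00  a ← 19.499963 − (+3.715e+00/-3.557e+00) = 20.544501
iter 2: u=1.526126  f(a)=+3.194e-01  f'(a)=-2.969e+00  a ← 20.544501 − (+3.194e-01/-2.969e+00) = 20.652069
iter 3: u=1.518177  f(a)=+2.851e-03  f'(a)=-2.917e+00  a ← 20.652069 − (+2.851e-03/-2.917e+00) = 20.653047
iter 4: u=1.518105  f(a)=+2.317e-07  f'(a)=-2.916e+00  a ← 20.653047 − (+2.317e-07/-2.916e+00) = 20.653047
iter 5: u=1.518105  f(a)=-2.842e-14  f'(a)=-2.916e+00  a ← 20.653047 − (-2.842e-14/-2.916e+00) = 20.653047
converged: |Δa| < 1e-12 after 5 iterations
sag = a·(cosh(S/(2a)) − 1) = 20.653047·(cosh(1.518105) − 1) = 28.735587
T_max/T_min = cosh(S/(2a)) = 2.391349

a=20.653 sag=28.736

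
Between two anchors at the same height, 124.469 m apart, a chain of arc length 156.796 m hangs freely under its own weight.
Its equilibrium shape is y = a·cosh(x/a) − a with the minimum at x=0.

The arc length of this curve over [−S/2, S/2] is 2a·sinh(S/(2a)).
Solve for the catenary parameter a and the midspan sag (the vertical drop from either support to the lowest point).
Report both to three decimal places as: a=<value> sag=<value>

seed: a₀ = √(S³/(24(L−S))) = √(124.469³/(24·32.327)) = 49.854398
iter 1: u=1.248325  f(a)=+2.614e+00  f'(a)=-1.511e+00  a ← 49.854398 − (+2.614e+00/-1.511e+00) = 51.585113
iter 2: u=1.206443  f(a)=+1.423e-01  f'(a)=-1.350e+00  a ← 51.585113 − (+1.423e-01/-1.350e+00) = 51.690513
iter 3: u=1.203983  f(a)=+4.754e-04  f'(a)=-1.341e+00  a ← 51.690513 − (+4.754e-04/-1.341e+00) = 51.690867
iter 4: u=1.203975  f(a)=+5.344e-09  f'(a)=-1.341e+00  a ← 51.690867 − (+5.344e-09/-1.341e+00) = 51.690867
iter 5: u=1.203975  f(a)=+0.000e+00  f'(a)=-1.341e+00  a ← 51.690867 − (+0.000e+00/-1.341e+00) = 51.690867
converged: |Δa| < 1e-12 after 5 iterations
sag = a·(cosh(S/(2a)) − 1) = 51.690867·(cosh(1.203975) − 1) = 42.214362
T_max/T_min = cosh(S/(2a)) = 1.816670

a=51.691 sag=42.214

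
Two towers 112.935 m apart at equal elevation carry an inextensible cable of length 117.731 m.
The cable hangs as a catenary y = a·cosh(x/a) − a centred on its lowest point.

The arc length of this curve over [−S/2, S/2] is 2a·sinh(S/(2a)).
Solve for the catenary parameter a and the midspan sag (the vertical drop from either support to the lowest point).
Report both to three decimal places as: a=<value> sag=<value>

seed: a₀ = √(S³/(24(L−S))) = √(112.935³/(24·4.796)) = 111.865876
iter 1: u=0.504779  f(a)=+6.147e-02  f'(a)=-8.795e-02  a ← 111.865876 − (+6.147e-02/-8.795e-02) = 112.564831
iter 2: u=0.501644  f(a)=+5.809e-04  f'(a)=-8.630e-02  a ← 112.564831 − (+5.809e-04/-8.630e-02) = 112.571563
iter 3: u=0.501614  f(a)=+5.297e-08  f'(a)=-8.628e-02  a ← 112.571563 − (+5.297e-08/-8.628e-02) = 112.571564
iter 4: u=0.501614  f(a)=-2.842e-14  f'(a)=-8.628e-02  a ← 112.571564 − (-2.842e-14/-8.628e-02) = 112.571564
converged: |Δa| < 1e-12 after 4 iterations
sag = a·(cosh(S/(2a)) − 1) = 112.571564·(cosh(0.501614) − 1) = 14.461912
T_max/T_min = cosh(S/(2a)) = 1.128469

a=112.572 sag=14.462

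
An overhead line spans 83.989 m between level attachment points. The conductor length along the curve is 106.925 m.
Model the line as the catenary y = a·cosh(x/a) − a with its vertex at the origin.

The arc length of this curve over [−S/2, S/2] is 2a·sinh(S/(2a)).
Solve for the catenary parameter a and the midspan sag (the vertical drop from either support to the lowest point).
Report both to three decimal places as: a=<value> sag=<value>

seed: a₀ = √(S³/(24(L−S))) = √(83.989³/(24·22.936)) = 32.807199
iter 1: u=1.280039  f(a)=+1.954e+00  f'(a)=-1.641e+00  a ← 32.807199 − (+1.954e+00/-1.641e+00) = 33.997846
iter 2: u=1.235211  f(a)=+1.114e-01  f'(a)=-1.459e+00  a ← 33.997846 − (+1.114e-01/-1.459e+00) = 34.074216
iter 3: u=1.232442  f(a)=+4.107e-04  f'(a)=-1.448e+00  a ← 34.074216 − (+4.107e-04/-1.448e+00) = 34.074499
iter 4: u=1.232432  f(a)=+5.624e-09  f'(a)=-1.448e+00  a ← 34.074499 − (+5.624e-09/-1.448e+00) = 34.074499
iter 5: u=1.232432  f(a)=+0.000e+00  f'(a)=-1.448e+00  a ← 34.074499 − (+0.000e+00/-1.448e+00) = 34.074499
converged: |Δa| < 1e-12 after 5 iterations
sag = a·(cosh(S/(2a)) − 1) = 34.074499·(cosh(1.232432) − 1) = 29.323532
T_max/T_min = cosh(S/(2a)) = 1.860571

a=34.074 sag=29.324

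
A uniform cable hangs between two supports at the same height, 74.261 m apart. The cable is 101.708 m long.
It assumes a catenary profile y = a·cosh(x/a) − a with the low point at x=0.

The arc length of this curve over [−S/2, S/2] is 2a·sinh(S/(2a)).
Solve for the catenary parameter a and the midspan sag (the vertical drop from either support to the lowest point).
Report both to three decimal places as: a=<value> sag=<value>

seed: a₀ = √(S³/(24(L−S))) = √(74.261³/(24·27.447)) = 24.933780
iter 1: u=1.489164  f(a)=+3.209e+00  f'(a)=-2.730e+00  a ← 24.933780 − (+3.209e+00/-2.730e+00) = 26.109217
iter 2: u=1.422122  f(a)=+2.409e-01  f'(a)=-2.334e+00  a ← 26.109217 − (+2.409e-01/-2.334e+00) = 26.212409
iter 3: u=1.416524  f(a)=+1.601e-03  f'(a)=-2.303e+00  a ← 26.212409 − (+1.601e-03/-2.303e+00) = 26.213104
iter 4: u=1.416486  f(a)=+7.172e-08  f'(a)=-2.303e+00  a ← 26.213104 − (+7.172e-08/-2.303e+00) = 26.213104
iter 5: u=1.416486  f(a)=+1.421e-14  f'(a)=-2.303e+00  a ← 26.213104 − (+1.421e-14/-2.303e+00) = 26.213104
converged: |Δa| < 1e-12 after 5 iterations
sag = a·(cosh(S/(2a)) − 1) = 26.213104·(cosh(1.416486) − 1) = 30.999274
T_max/T_min = cosh(S/(2a)) = 2.182587

a=26.213 sag=30.999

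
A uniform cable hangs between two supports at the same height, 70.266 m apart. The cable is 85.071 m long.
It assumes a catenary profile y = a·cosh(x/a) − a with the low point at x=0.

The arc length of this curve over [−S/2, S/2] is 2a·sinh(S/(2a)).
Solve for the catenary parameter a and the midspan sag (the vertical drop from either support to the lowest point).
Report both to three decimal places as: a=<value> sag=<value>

seed: a₀ = √(S³/(24(L−S))) = √(70.266³/(24·14.805)) = 31.246978
iter 1: u=1.124365  f(a)=+9.645e-01  f'(a)=-1.073e+00  a ← 31.246978 − (+9.645e-01/-1.073e+00) = 32.145895
iter 2: u=1.092923  f(a)=+4.319e-02  f'(a)=-9.788e-01  a ← 32.145895 − (+4.319e-02/-9.788e-01) = 32.190016
iter 3: u=1.091425  f(a)=+9.557e-05  f'(a)=-9.745e-01  a ← 32.190016 − (+9.557e-05/-9.745e-01) = 32.190114
iter 4: u=1.091422  f(a)=+4.703e-10  f'(a)=-9.745e-01  a ← 32.190114 − (+4.703e-10/-9.745e-01) = 32.190114
iter 5: u=1.091422  f(a)=-1.421e-14  f'(a)=-9.745e-01  a ← 32.190114 − (-1.421e-14/-9.745e-01) = 32.190114
converged: |Δa| < 1e-12 after 5 iterations
sag = a·(cosh(S/(2a)) − 1) = 32.190114·(cosh(1.091422) − 1) = 21.152854
T_max/T_min = cosh(S/(2a)) = 1.657123

a=32.190 sag=21.153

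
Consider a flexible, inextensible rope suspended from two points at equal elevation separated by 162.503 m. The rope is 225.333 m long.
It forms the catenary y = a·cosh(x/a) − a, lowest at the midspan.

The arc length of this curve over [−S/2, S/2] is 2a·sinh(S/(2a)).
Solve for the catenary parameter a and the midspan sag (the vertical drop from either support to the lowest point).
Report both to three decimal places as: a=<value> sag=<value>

a=56.200 sag=69.705

seed: a₀ = √(S³/(24(L−S))) = √(162.503³/(24·62.830)) = 53.346131
iter 1: u=1.523100  f(a)=+7.704e+00  f'(a)=-2.949e+00  a ← 53.346131 − (+7.704e+00/-2.949e+00) = 55.958136
iter 2: u=1.452005  f(a)=+6.019e-01  f'(a)=-2.505e+00  a ← 55.958136 − (+6.019e-01/-2.505e+00) = 56.198444
iter 3: u=1.445796  f(a)=+4.364e-03  f'(a)=-2.469e+00  a ← 56.198444 − (+4.364e-03/-2.469e+00) = 56.200212
iter 4: u=1.445751  f(a)=+2.330e-07  f'(a)=-2.468e+00  a ← 56.200212 − (+2.330e-07/-2.468e+00) = 56.200212
iter 5: u=1.445751  f(a)=-2.842e-14  f'(a)=-2.468e+00  a ← 56.200212 − (-2.842e-14/-2.468e+00) = 56.200212
converged: |Δa| < 1e-12 after 5 iterations
sag = a·(cosh(S/(2a)) − 1) = 56.200212·(cosh(1.445751) − 1) = 69.705324
T_max/T_min = cosh(S/(2a)) = 2.240304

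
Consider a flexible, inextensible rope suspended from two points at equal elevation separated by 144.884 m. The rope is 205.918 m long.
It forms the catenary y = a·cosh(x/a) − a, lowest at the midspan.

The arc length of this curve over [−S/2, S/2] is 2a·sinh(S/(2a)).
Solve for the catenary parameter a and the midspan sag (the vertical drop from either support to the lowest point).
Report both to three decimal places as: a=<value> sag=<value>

seed: a₀ = √(S³/(24(L−S))) = √(144.884³/(24·61.034)) = 45.565811
iter 1: u=1.589832  f(a)=+8.194e+00  f'(a)=-3.420e+00  a ← 45.565811 − (+8.194e+00/-3.420e+00) = 47.961700
iter 2: u=1.510414  f(a)=+6.907e-01  f'(a)=-2.866e+00  a ← 47.961700 − (+6.907e-01/-2.866e+00) = 48.202702
iter 3: u=1.502862  f(a)=+5.904e-03  f'(a)=-2.817e+00  a ← 48.202702 − (+5.904e-03/-2.817e+00) = 48.204798
iter 4: u=1.502796  f(a)=+4.397e-07  f'(a)=-2.817e+00  a ← 48.204798 − (+4.397e-07/-2.817e+00) = 48.204798
iter 5: u=1.502796  f(a)=+0.000e+00  f'(a)=-2.817e+00  a ← 48.204798 − (+0.000e+00/-2.817e+00) = 48.204798
converged: |Δa| < 1e-12 after 5 iterations
sag = a·(cosh(S/(2a)) − 1) = 48.204798·(cosh(1.502796) − 1) = 65.480110
T_max/T_min = cosh(S/(2a)) = 2.358373

a=48.205 sag=65.480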